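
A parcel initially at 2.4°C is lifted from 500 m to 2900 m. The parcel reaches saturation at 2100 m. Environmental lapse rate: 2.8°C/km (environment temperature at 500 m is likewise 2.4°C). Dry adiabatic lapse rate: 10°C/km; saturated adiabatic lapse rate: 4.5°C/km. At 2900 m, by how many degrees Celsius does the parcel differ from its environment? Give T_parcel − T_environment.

Parcel:
  500–2100 m, dry: Δz = 1.6 km ⇒ ΔT = -16°C; T = -13.6°C
  2100–2900 m, saturated: Δz = 0.8 km ⇒ ΔT = -3.6°C; T = -17.2°C
Environment:
  500–2900 m, environment: Δz = 2.4 km ⇒ ΔT = -6.72°C; T = -4.32°C
T_parcel − T_env = -17.2 − (-4.32) = -12.88°C

-12.88°C (parcel cooler than environment)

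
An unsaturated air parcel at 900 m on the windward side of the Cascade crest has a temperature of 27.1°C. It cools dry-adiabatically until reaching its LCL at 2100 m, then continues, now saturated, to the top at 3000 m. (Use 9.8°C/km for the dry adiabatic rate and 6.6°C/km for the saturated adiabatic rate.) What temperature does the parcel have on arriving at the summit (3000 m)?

From 900 m to 2100 m (dry): cools by 9.8 × 1.2 = 11.76°C, giving 15.34°C.
From 2100 m to 3000 m (saturated): cools by 6.6 × 0.9 = 5.94°C, giving 9.4°C.

9.4°C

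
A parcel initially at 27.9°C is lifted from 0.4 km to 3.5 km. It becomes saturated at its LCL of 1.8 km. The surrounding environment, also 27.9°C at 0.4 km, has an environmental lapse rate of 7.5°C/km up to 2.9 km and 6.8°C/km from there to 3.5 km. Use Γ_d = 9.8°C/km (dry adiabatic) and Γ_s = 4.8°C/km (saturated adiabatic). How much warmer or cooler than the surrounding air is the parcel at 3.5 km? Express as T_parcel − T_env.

+0.95°C (parcel warmer than environment)

Parcel:
  From 400 m to 1800 m (dry): cools by 9.8 × 1.4 = 13.72°C, giving 14.18°C.
  From 1800 m to 3500 m (saturated): cools by 4.8 × 1.7 = 8.16°C, giving 6.02°C.
Environment:
  From 400 m to 2900 m (environment, lower layer): cools by 7.5 × 2.5 = 18.75°C, giving 9.15°C.
  From 2900 m to 3500 m (environment, upper layer): cools by 6.8 × 0.6 = 4.08°C, giving 5.07°C.
T_parcel − T_env = 6.02 − 5.07 = +0.95°C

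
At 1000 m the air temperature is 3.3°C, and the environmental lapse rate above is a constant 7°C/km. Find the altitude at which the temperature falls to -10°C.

Height above start = (3.3 − (-10)) / 7 = 1.9 km
Altitude = 1000 m + 1900 m = 2900 m

2900 m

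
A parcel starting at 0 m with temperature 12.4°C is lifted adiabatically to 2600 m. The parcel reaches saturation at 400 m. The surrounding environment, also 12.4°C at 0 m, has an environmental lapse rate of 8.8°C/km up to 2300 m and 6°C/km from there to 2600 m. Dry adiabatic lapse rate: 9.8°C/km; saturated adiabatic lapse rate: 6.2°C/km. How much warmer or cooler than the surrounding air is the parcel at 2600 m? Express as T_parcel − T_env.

+4.48°C (parcel warmer than environment)

Parcel:
  0 → 400 m (dry, 9.8°C/km): ΔT = -9.8 × 0.4 = -3.92°C → T = 8.48°C
  400 → 2600 m (saturated, 6.2°C/km): ΔT = -6.2 × 2.2 = -13.64°C → T = -5.16°C
Environment:
  0 → 2300 m (environment, lower layer, 8.8°C/km): ΔT = -8.8 × 2.3 = -20.24°C → T = -7.84°C
  2300 → 2600 m (environment, upper layer, 6°C/km): ΔT = -6 × 0.3 = -1.8°C → T = -9.64°C
T_parcel − T_env = -5.16 − (-9.64) = +4.48°C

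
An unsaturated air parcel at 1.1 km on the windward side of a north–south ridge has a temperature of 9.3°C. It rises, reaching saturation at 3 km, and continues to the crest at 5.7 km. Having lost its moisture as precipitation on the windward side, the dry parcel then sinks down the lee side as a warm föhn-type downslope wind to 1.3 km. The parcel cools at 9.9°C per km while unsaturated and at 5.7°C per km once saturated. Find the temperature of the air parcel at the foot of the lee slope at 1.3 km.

Dry to 3000 m: -9.9 × 1.9 km = -18.81°C, so T = -9.51°C.
Saturated to 5700 m: -5.7 × 2.7 km = -15.39°C, so T = -24.9°C.
Dry descent to 1300 m: +9.9 × 4.4 km = +43.56°C, so T = 18.66°C.

18.66°C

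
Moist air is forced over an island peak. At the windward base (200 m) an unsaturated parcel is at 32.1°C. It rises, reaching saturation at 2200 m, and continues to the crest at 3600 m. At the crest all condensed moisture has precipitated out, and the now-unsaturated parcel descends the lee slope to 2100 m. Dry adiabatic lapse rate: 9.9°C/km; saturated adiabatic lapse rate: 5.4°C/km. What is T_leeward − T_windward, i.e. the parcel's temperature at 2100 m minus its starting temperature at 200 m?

From 200 m to 2200 m (dry): cools by 9.9 × 2 = 19.8°C, giving 12.3°C.
From 2200 m to 3600 m (saturated): cools by 5.4 × 1.4 = 7.56°C, giving 4.74°C.
From 3600 m to 2100 m (dry descent): warms by 9.9 × 1.5 = 14.85°C, giving 19.59°C.
Net change vs windward start: 19.59 − 32.1 = -12.51°C

-12.51°C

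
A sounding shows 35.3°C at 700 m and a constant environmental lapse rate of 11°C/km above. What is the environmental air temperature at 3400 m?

From 700 m to 3400 m (environmental): cools by 11 × 2.7 = 29.7°C, giving 5.6°C.

5.6°C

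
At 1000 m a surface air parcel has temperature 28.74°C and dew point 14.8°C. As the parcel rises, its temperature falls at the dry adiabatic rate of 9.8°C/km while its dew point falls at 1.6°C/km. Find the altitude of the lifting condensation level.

2700 m

T and T_d converge at 9.8 − 1.6 = 8.2°C per km
Height above start = (28.74 − 14.8) / 8.2 = 1.7 km
LCL altitude = 1000 m + 1700 m = 2700 m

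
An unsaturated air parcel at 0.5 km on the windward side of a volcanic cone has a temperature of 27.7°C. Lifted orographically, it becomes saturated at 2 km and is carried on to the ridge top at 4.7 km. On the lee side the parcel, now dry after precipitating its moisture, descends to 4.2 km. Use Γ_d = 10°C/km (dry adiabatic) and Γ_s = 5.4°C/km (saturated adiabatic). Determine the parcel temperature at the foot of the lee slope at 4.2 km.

From 500 m to 2000 m (dry): cools by 10 × 1.5 = 15°C, giving 12.7°C.
From 2000 m to 4700 m (saturated): cools by 5.4 × 2.7 = 14.58°C, giving -1.88°C.
From 4700 m to 4200 m (dry descent): warms by 10 × 0.5 = 5°C, giving 3.12°C.

3.12°C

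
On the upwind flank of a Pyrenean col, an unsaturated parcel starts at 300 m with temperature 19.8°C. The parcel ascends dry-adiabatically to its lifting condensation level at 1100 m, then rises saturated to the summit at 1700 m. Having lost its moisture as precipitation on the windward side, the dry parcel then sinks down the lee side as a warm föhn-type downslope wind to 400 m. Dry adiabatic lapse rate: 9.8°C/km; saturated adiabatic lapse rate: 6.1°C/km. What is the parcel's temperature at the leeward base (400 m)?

21.04°C

From 300 m to 1100 m (dry): cools by 9.8 × 0.8 = 7.84°C, giving 11.96°C.
From 1100 m to 1700 m (saturated): cools by 6.1 × 0.6 = 3.66°C, giving 8.3°C.
From 1700 m to 400 m (dry descent): warms by 9.8 × 1.3 = 12.74°C, giving 21.04°C.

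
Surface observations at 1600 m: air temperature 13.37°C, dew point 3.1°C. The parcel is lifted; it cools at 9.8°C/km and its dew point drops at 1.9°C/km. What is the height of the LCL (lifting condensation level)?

2900 m

T and T_d converge at 9.8 − 1.9 = 7.9°C per km
Height above start = (13.37 − 3.1) / 7.9 = 1.3 km
LCL altitude = 1600 m + 1300 m = 2900 m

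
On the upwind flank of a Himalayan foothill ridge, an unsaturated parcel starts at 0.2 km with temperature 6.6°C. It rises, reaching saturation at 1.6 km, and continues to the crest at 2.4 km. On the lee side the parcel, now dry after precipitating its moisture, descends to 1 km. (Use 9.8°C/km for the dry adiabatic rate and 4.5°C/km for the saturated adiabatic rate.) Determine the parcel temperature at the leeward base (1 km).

3°C

From 200 m to 1600 m (dry): cools by 9.8 × 1.4 = 13.72°C, giving -7.12°C.
From 1600 m to 2400 m (saturated): cools by 4.5 × 0.8 = 3.6°C, giving -10.72°C.
From 2400 m to 1000 m (dry descent): warms by 9.8 × 1.4 = 13.72°C, giving 3°C.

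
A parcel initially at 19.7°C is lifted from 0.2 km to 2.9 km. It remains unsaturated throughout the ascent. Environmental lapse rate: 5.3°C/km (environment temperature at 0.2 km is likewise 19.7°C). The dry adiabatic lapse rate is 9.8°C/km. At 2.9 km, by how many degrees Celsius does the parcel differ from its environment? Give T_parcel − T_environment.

Parcel:
  Dry to 2900 m: -9.8 × 2.7 km = -26.46°C, so T = -6.76°C.
Environment:
  Environment to 2900 m: -5.3 × 2.7 km = -14.31°C, so T = 5.39°C.
T_parcel − T_env = -6.76 − 5.39 = -12.15°C

-12.15°C (parcel cooler than environment)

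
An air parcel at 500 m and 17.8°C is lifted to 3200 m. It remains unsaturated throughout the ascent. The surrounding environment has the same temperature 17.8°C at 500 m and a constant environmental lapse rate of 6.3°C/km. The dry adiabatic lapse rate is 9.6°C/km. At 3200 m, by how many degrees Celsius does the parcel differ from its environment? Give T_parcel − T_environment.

-8.91°C (parcel cooler than environment)

Parcel:
  500–3200 m, dry: Δz = 2.7 km ⇒ ΔT = -25.92°C; T = -8.12°C
Environment:
  500–3200 m, environment: Δz = 2.7 km ⇒ ΔT = -17.01°C; T = 0.79°C
T_parcel − T_env = -8.12 − 0.79 = -8.91°C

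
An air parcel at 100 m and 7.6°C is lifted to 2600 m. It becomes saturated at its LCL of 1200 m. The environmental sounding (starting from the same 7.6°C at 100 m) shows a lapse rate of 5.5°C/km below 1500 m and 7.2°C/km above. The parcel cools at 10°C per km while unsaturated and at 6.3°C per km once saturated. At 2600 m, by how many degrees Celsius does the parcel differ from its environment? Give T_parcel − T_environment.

-4.2°C (parcel cooler than environment)

Parcel:
  100–1200 m, dry: Δz = 1.1 km ⇒ ΔT = -11°C; T = -3.4°C
  1200–2600 m, saturated: Δz = 1.4 km ⇒ ΔT = -8.82°C; T = -12.22°C
Environment:
  100–1500 m, environment, lower layer: Δz = 1.4 km ⇒ ΔT = -7.7°C; T = -0.1°C
  1500–2600 m, environment, upper layer: Δz = 1.1 km ⇒ ΔT = -7.92°C; T = -8.02°C
T_parcel − T_env = -12.22 − (-8.02) = -4.2°C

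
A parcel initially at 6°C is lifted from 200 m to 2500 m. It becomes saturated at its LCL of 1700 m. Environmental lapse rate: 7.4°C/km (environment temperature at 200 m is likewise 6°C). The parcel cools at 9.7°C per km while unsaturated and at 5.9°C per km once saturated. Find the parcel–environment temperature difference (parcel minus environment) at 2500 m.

Parcel:
  From 200 m to 1700 m (dry): cools by 9.7 × 1.5 = 14.55°C, giving -8.55°C.
  From 1700 m to 2500 m (saturated): cools by 5.9 × 0.8 = 4.72°C, giving -13.27°C.
Environment:
  From 200 m to 2500 m (environment): cools by 7.4 × 2.3 = 17.02°C, giving -11.02°C.
T_parcel − T_env = -13.27 − (-11.02) = -2.25°C

-2.25°C (parcel cooler than environment)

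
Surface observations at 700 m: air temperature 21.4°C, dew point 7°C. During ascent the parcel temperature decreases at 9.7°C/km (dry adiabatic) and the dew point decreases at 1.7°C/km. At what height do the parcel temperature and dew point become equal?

T and T_d converge at 9.7 − 1.7 = 8°C per km
Height above start = (21.4 − 7) / 8 = 1.8 km
LCL altitude = 700 m + 1800 m = 2500 m

2500 m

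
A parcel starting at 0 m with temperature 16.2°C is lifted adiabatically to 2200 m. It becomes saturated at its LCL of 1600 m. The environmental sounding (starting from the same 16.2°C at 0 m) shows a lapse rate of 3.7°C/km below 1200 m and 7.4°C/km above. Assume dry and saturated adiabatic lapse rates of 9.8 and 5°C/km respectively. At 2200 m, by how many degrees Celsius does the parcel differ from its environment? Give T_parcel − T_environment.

Parcel:
  Dry to 1600 m: -9.8 × 1.6 km = -15.68°C, so T = 0.52°C.
  Saturated to 2200 m: -5 × 0.6 km = -3°C, so T = -2.48°C.
Environment:
  Environment, lower layer to 1200 m: -3.7 × 1.2 km = -4.44°C, so T = 11.76°C.
  Environment, upper layer to 2200 m: -7.4 × 1 km = -7.4°C, so T = 4.36°C.
T_parcel − T_env = -2.48 − 4.36 = -6.84°C

-6.84°C (parcel cooler than environment)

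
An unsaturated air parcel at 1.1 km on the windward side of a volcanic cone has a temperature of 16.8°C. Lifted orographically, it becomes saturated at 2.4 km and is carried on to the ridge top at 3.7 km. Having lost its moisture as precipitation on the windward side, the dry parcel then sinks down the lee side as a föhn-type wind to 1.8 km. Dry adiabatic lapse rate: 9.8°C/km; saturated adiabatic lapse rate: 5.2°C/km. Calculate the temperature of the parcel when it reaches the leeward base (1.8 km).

15.92°C

Dry to 2400 m: -9.8 × 1.3 km = -12.74°C, so T = 4.06°C.
Saturated to 3700 m: -5.2 × 1.3 km = -6.76°C, so T = -2.7°C.
Dry descent to 1800 m: +9.8 × 1.9 km = +18.62°C, so T = 15.92°C.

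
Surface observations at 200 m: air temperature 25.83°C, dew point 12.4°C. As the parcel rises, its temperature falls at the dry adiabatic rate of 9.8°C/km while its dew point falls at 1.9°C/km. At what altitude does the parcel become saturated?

1900 m

T and T_d converge at 9.8 − 1.9 = 7.9°C per km
Height above start = (25.83 − 12.4) / 7.9 = 1.7 km
LCL altitude = 200 m + 1700 m = 1900 m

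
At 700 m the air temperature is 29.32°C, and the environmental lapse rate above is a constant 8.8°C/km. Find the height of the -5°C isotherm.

Height above start = (29.32 − (-5)) / 8.8 = 3.9 km
Altitude = 700 m + 3900 m = 4600 m

4600 m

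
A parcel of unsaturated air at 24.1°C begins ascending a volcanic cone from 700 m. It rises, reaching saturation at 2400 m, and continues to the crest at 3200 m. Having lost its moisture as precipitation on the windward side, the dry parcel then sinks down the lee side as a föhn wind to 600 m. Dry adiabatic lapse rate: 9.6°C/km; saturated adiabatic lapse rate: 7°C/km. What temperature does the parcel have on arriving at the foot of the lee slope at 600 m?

700 → 2400 m (dry, 9.6°C/km): ΔT = -9.6 × 1.7 = -16.32°C → T = 7.78°C
2400 → 3200 m (saturated, 7°C/km): ΔT = -7 × 0.8 = -5.6°C → T = 2.18°C
3200 → 600 m (dry descent, 9.6°C/km): ΔT = +9.6 × 2.6 = +24.96°C → T = 27.14°C

27.14°C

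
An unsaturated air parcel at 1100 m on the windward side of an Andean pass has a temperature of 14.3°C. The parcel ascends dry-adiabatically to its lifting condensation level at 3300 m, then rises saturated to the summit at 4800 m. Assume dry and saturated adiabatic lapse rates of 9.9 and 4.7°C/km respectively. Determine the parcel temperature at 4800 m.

-14.53°C

1100 → 3300 m (dry, 9.9°C/km): ΔT = -9.9 × 2.2 = -21.78°C → T = -7.48°C
3300 → 4800 m (saturated, 4.7°C/km): ΔT = -4.7 × 1.5 = -7.05°C → T = -14.53°C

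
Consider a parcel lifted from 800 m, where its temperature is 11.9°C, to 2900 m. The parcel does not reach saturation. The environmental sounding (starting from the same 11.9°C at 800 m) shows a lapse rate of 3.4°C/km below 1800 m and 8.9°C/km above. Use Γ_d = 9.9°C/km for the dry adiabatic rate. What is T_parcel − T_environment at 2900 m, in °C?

-7.6°C (parcel cooler than environment)

Parcel:
  Dry to 2900 m: -9.9 × 2.1 km = -20.79°C, so T = -8.89°C.
Environment:
  Environment, lower layer to 1800 m: -3.4 × 1 km = -3.4°C, so T = 8.5°C.
  Environment, upper layer to 2900 m: -8.9 × 1.1 km = -9.79°C, so T = -1.29°C.
T_parcel − T_env = -8.89 − (-1.29) = -7.6°C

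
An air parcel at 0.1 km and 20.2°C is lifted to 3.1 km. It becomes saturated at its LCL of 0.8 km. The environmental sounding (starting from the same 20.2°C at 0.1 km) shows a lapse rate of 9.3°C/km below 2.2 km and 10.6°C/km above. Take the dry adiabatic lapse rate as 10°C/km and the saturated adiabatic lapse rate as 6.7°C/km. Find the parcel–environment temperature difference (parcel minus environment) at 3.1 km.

+6.66°C (parcel warmer than environment)

Parcel:
  From 100 m to 800 m (dry): cools by 10 × 0.7 = 7°C, giving 13.2°C.
  From 800 m to 3100 m (saturated): cools by 6.7 × 2.3 = 15.41°C, giving -2.21°C.
Environment:
  From 100 m to 2200 m (environment, lower layer): cools by 9.3 × 2.1 = 19.53°C, giving 0.67°C.
  From 2200 m to 3100 m (environment, upper layer): cools by 10.6 × 0.9 = 9.54°C, giving -8.87°C.
T_parcel − T_env = -2.21 − (-8.87) = +6.66°C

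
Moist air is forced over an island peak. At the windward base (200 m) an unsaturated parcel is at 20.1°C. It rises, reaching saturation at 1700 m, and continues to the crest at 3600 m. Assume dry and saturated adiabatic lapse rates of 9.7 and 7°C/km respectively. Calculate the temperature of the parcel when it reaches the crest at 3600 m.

-7.75°C

200 → 1700 m (dry, 9.7°C/km): ΔT = -9.7 × 1.5 = -14.55°C → T = 5.55°C
1700 → 3600 m (saturated, 7°C/km): ΔT = -7 × 1.9 = -13.3°C → T = -7.75°C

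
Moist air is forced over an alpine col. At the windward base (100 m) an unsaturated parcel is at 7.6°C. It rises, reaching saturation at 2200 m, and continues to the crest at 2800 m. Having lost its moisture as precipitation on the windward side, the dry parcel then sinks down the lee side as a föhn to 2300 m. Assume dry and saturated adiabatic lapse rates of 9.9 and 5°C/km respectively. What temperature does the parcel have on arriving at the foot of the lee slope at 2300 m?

-11.24°C

100–2200 m, dry: Δz = 2.1 km ⇒ ΔT = -20.79°C; T = -13.19°C
2200–2800 m, saturated: Δz = 0.6 km ⇒ ΔT = -3°C; T = -16.19°C
2800–2300 m, dry descent: Δz = 0.5 km ⇒ ΔT = +4.95°C; T = -11.24°C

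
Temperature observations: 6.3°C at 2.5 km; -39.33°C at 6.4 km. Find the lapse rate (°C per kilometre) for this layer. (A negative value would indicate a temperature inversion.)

Γ = −ΔT/Δz = (6.3 − (-39.33)) / (6400 − 2500) m
  = 45.63°C / 3.9 km = 11.7°C/km

11.7°C/km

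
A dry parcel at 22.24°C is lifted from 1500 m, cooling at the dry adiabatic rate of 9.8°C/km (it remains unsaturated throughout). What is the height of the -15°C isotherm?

Height above start = (22.24 − (-15)) / 9.8 = 3.8 km
Altitude = 1500 m + 3800 m = 5300 m

5300 m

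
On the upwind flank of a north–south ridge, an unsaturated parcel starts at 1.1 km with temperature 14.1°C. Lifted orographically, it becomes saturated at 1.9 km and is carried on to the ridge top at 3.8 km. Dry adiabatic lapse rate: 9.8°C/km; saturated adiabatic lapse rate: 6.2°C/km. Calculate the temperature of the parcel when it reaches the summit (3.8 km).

-5.52°C

From 1100 m to 1900 m (dry): cools by 9.8 × 0.8 = 7.84°C, giving 6.26°C.
From 1900 m to 3800 m (saturated): cools by 6.2 × 1.9 = 11.78°C, giving -5.52°C.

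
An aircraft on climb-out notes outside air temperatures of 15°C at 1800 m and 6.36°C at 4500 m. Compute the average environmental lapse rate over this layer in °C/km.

Γ = −ΔT/Δz = (15 − 6.36) / (4500 − 1800) m
  = 8.64°C / 2.7 km = 3.2°C/km

3.2°C/km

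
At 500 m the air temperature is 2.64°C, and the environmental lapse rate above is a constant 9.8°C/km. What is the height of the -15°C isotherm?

Height above start = (2.64 − (-15)) / 9.8 = 1.8 km
Altitude = 500 m + 1800 m = 2300 m

2300 m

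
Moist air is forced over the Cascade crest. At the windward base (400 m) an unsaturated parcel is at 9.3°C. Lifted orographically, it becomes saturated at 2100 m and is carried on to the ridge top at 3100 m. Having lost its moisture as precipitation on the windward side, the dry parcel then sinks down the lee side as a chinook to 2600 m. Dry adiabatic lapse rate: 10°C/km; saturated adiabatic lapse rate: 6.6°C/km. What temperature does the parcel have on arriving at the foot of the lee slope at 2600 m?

-9.3°C

400–2100 m, dry: Δz = 1.7 km ⇒ ΔT = -17°C; T = -7.7°C
2100–3100 m, saturated: Δz = 1 km ⇒ ΔT = -6.6°C; T = -14.3°C
3100–2600 m, dry descent: Δz = 0.5 km ⇒ ΔT = +5°C; T = -9.3°C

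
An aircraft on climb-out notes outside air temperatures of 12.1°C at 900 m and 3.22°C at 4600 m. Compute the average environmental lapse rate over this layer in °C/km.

Γ = −ΔT/Δz = (12.1 − 3.22) / (4600 − 900) m
  = 8.88°C / 3.7 km = 2.4°C/km

2.4°C/km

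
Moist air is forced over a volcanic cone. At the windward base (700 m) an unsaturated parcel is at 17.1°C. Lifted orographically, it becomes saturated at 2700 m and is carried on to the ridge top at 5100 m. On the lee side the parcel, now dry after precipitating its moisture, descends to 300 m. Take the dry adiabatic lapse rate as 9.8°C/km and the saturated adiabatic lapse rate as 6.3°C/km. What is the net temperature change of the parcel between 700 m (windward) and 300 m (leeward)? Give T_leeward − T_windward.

Dry to 2700 m: -9.8 × 2 km = -19.6°C, so T = -2.5°C.
Saturated to 5100 m: -6.3 × 2.4 km = -15.12°C, so T = -17.62°C.
Dry descent to 300 m: +9.8 × 4.8 km = +47.04°C, so T = 29.42°C.
Net change vs windward start: 29.42 − 17.1 = +12.32°C

+12.32°C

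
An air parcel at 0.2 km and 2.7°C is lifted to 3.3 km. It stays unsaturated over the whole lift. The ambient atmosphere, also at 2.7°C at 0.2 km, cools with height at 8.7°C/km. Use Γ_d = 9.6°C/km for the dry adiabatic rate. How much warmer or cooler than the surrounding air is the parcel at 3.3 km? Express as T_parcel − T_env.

Parcel:
  200–3300 m, dry: Δz = 3.1 km ⇒ ΔT = -29.76°C; T = -27.06°C
Environment:
  200–3300 m, environment: Δz = 3.1 km ⇒ ΔT = -26.97°C; T = -24.27°C
T_parcel − T_env = -27.06 − (-24.27) = -2.79°C

-2.79°C (parcel cooler than environment)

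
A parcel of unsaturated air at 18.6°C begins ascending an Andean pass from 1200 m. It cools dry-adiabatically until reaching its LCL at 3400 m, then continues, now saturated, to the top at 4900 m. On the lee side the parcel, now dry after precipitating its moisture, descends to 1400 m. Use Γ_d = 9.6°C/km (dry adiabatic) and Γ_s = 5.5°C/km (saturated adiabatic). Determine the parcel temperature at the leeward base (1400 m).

22.83°C

From 1200 m to 3400 m (dry): cools by 9.6 × 2.2 = 21.12°C, giving -2.52°C.
From 3400 m to 4900 m (saturated): cools by 5.5 × 1.5 = 8.25°C, giving -10.77°C.
From 4900 m to 1400 m (dry descent): warms by 9.6 × 3.5 = 33.6°C, giving 22.83°C.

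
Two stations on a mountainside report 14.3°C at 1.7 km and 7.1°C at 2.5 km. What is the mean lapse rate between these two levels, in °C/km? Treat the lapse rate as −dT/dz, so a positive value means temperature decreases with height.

9°C/km

Γ = −ΔT/Δz = (14.3 − 7.1) / (2500 − 1700) m
  = 7.2°C / 0.8 km = 9°C/km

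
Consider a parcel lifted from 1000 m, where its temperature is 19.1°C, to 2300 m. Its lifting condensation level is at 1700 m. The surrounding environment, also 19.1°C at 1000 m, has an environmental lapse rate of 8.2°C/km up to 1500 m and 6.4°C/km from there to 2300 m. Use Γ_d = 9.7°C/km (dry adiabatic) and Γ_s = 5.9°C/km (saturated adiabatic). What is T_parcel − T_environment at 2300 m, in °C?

-1.11°C (parcel cooler than environment)

Parcel:
  From 1000 m to 1700 m (dry): cools by 9.7 × 0.7 = 6.79°C, giving 12.31°C.
  From 1700 m to 2300 m (saturated): cools by 5.9 × 0.6 = 3.54°C, giving 8.77°C.
Environment:
  From 1000 m to 1500 m (environment, lower layer): cools by 8.2 × 0.5 = 4.1°C, giving 15°C.
  From 1500 m to 2300 m (environment, upper layer): cools by 6.4 × 0.8 = 5.12°C, giving 9.88°C.
T_parcel − T_env = 8.77 − 9.88 = -1.11°C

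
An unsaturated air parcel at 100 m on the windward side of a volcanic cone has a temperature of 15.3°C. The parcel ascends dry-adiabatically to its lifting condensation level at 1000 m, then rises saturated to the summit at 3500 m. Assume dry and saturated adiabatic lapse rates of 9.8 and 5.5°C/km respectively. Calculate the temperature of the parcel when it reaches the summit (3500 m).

100–1000 m, dry: Δz = 0.9 km ⇒ ΔT = -8.82°C; T = 6.48°C
1000–3500 m, saturated: Δz = 2.5 km ⇒ ΔT = -13.75°C; T = -7.27°C

-7.27°C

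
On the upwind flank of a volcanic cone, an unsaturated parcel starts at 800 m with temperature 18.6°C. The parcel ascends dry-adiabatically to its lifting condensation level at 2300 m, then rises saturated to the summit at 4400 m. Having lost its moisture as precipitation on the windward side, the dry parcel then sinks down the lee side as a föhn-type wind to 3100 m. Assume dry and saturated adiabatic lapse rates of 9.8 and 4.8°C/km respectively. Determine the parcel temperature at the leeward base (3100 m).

800 → 2300 m (dry, 9.8°C/km): ΔT = -9.8 × 1.5 = -14.7°C → T = 3.9°C
2300 → 4400 m (saturated, 4.8°C/km): ΔT = -4.8 × 2.1 = -10.08°C → T = -6.18°C
4400 → 3100 m (dry descent, 9.8°C/km): ΔT = +9.8 × 1.3 = +12.74°C → T = 6.56°C

6.56°C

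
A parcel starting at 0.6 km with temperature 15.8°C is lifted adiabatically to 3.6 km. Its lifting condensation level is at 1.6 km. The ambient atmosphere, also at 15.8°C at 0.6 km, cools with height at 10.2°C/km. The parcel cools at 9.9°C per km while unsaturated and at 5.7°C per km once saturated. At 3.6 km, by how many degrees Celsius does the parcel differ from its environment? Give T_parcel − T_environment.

Parcel:
  Dry to 1600 m: -9.9 × 1 km = -9.9°C, so T = 5.9°C.
  Saturated to 3600 m: -5.7 × 2 km = -11.4°C, so T = -5.5°C.
Environment:
  Environment to 3600 m: -10.2 × 3 km = -30.6°C, so T = -14.8°C.
T_parcel − T_env = -5.5 − (-14.8) = +9.3°C

+9.3°C (parcel warmer than environment)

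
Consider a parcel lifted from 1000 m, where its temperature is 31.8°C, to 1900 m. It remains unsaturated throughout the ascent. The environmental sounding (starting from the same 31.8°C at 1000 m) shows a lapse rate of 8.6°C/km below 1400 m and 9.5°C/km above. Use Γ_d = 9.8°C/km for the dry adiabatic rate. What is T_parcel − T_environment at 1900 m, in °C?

Parcel:
  1000–1900 m, dry: Δz = 0.9 km ⇒ ΔT = -8.82°C; T = 22.98°C
Environment:
  1000–1400 m, environment, lower layer: Δz = 0.4 km ⇒ ΔT = -3.44°C; T = 28.36°C
  1400–1900 m, environment, upper layer: Δz = 0.5 km ⇒ ΔT = -4.75°C; T = 23.61°C
T_parcel − T_env = 22.98 − 23.61 = -0.63°C

-0.63°C (parcel cooler than environment)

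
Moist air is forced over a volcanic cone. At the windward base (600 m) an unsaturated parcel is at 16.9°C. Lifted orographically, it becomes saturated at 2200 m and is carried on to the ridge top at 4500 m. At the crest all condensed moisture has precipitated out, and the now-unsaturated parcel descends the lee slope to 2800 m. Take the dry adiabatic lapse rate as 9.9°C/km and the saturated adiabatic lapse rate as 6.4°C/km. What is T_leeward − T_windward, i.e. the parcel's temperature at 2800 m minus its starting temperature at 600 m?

-13.73°C

600 → 2200 m (dry, 9.9°C/km): ΔT = -9.9 × 1.6 = -15.84°C → T = 1.06°C
2200 → 4500 m (saturated, 6.4°C/km): ΔT = -6.4 × 2.3 = -14.72°C → T = -13.66°C
4500 → 2800 m (dry descent, 9.9°C/km): ΔT = +9.9 × 1.7 = +16.83°C → T = 3.17°C
Net change vs windward start: 3.17 − 16.9 = -13.73°C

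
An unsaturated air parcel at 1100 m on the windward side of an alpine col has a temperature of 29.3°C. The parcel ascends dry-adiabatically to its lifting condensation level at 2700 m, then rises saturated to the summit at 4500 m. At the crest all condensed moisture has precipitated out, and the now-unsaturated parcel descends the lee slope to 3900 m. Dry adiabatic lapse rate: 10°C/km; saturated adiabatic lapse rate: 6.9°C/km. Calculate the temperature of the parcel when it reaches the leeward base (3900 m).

6.88°C

Dry to 2700 m: -10 × 1.6 km = -16°C, so T = 13.3°C.
Saturated to 4500 m: -6.9 × 1.8 km = -12.42°C, so T = 0.88°C.
Dry descent to 3900 m: +10 × 0.6 km = +6°C, so T = 6.88°C.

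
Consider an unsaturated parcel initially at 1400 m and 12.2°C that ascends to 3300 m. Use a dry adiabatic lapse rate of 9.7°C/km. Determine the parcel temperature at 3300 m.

Dry adiabatic to 3300 m: -9.7 × 1.9 km = -18.43°C, so T = -6.23°C.

-6.23°C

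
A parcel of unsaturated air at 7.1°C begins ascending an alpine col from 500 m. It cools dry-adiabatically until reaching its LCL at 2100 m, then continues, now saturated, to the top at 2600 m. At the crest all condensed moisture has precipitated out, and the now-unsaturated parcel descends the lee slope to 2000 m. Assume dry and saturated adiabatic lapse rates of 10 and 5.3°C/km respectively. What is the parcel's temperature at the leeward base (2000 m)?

500 → 2100 m (dry, 10°C/km): ΔT = -10 × 1.6 = -16°C → T = -8.9°C
2100 → 2600 m (saturated, 5.3°C/km): ΔT = -5.3 × 0.5 = -2.65°C → T = -11.55°C
2600 → 2000 m (dry descent, 10°C/km): ΔT = +10 × 0.6 = +6°C → T = -5.55°C

-5.55°C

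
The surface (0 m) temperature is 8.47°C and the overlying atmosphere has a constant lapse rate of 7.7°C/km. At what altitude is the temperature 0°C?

Height above start = (8.47 − 0) / 7.7 = 1.1 km
Altitude = 0 m + 1100 m = 1100 m

1100 m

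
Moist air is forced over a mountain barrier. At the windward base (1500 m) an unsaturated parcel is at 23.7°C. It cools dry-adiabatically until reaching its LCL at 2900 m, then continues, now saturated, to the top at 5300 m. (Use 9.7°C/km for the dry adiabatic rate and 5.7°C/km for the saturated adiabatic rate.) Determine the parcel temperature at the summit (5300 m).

1500 → 2900 m (dry, 9.7°C/km): ΔT = -9.7 × 1.4 = -13.58°C → T = 10.12°C
2900 → 5300 m (saturated, 5.7°C/km): ΔT = -5.7 × 2.4 = -13.68°C → T = -3.56°C

-3.56°C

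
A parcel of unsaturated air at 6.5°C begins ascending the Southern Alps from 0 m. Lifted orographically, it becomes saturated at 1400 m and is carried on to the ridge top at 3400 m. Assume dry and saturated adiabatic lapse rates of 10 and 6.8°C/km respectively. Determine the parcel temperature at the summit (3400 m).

Dry to 1400 m: -10 × 1.4 km = -14°C, so T = -7.5°C.
Saturated to 3400 m: -6.8 × 2 km = -13.6°C, so T = -21.1°C.

-21.1°C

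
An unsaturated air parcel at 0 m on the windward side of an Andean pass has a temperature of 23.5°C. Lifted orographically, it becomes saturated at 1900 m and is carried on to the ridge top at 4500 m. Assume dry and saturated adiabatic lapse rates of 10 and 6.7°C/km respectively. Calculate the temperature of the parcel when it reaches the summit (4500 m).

From 0 m to 1900 m (dry): cools by 10 × 1.9 = 19°C, giving 4.5°C.
From 1900 m to 4500 m (saturated): cools by 6.7 × 2.6 = 17.42°C, giving -12.92°C.

-12.92°C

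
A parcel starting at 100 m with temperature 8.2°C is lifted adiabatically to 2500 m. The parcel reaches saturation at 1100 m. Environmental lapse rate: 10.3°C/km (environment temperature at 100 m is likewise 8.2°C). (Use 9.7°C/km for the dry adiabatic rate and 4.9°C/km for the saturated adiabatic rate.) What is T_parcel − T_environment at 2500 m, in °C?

Parcel:
  From 100 m to 1100 m (dry): cools by 9.7 × 1 = 9.7°C, giving -1.5°C.
  From 1100 m to 2500 m (saturated): cools by 4.9 × 1.4 = 6.86°C, giving -8.36°C.
Environment:
  From 100 m to 2500 m (environment): cools by 10.3 × 2.4 = 24.72°C, giving -16.52°C.
T_parcel − T_env = -8.36 − (-16.52) = +8.16°C

+8.16°C (parcel warmer than environment)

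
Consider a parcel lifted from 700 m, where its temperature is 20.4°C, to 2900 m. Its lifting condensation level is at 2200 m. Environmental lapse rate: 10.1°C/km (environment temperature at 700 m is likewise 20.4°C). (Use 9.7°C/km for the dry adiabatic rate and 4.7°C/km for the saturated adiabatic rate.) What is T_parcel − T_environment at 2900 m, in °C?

Parcel:
  Dry to 2200 m: -9.7 × 1.5 km = -14.55°C, so T = 5.85°C.
  Saturated to 2900 m: -4.7 × 0.7 km = -3.29°C, so T = 2.56°C.
Environment:
  Environment to 2900 m: -10.1 × 2.2 km = -22.22°C, so T = -1.82°C.
T_parcel − T_env = 2.56 − (-1.82) = +4.38°C

+4.38°C (parcel warmer than environment)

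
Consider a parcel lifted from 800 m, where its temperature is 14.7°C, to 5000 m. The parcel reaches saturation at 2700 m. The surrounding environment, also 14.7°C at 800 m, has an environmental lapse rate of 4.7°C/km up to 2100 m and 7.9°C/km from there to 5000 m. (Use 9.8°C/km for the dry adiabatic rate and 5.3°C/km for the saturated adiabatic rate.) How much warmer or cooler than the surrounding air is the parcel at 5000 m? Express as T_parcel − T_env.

-1.79°C (parcel cooler than environment)

Parcel:
  Dry to 2700 m: -9.8 × 1.9 km = -18.62°C, so T = -3.92°C.
  Saturated to 5000 m: -5.3 × 2.3 km = -12.19°C, so T = -16.11°C.
Environment:
  Environment, lower layer to 2100 m: -4.7 × 1.3 km = -6.11°C, so T = 8.59°C.
  Environment, upper layer to 5000 m: -7.9 × 2.9 km = -22.91°C, so T = -14.32°C.
T_parcel − T_env = -16.11 − (-14.32) = -1.79°C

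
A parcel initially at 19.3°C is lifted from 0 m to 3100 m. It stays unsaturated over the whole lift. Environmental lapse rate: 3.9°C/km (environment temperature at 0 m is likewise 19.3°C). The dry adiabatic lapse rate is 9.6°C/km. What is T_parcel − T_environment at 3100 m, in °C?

-17.67°C (parcel cooler than environment)

Parcel:
  Dry to 3100 m: -9.6 × 3.1 km = -29.76°C, so T = -10.46°C.
Environment:
  Environment to 3100 m: -3.9 × 3.1 km = -12.09°C, so T = 7.21°C.
T_parcel − T_env = -10.46 − 7.21 = -17.67°C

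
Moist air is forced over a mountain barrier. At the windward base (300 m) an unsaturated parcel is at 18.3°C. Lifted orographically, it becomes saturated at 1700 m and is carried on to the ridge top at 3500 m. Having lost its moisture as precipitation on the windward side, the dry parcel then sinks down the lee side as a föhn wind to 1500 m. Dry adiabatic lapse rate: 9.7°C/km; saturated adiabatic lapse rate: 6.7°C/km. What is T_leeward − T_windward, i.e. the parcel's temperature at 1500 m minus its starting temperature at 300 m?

300–1700 m, dry: Δz = 1.4 km ⇒ ΔT = -13.58°C; T = 4.72°C
1700–3500 m, saturated: Δz = 1.8 km ⇒ ΔT = -12.06°C; T = -7.34°C
3500–1500 m, dry descent: Δz = 2 km ⇒ ΔT = +19.4°C; T = 12.06°C
Net change vs windward start: 12.06 − 18.3 = -6.24°C

-6.24°C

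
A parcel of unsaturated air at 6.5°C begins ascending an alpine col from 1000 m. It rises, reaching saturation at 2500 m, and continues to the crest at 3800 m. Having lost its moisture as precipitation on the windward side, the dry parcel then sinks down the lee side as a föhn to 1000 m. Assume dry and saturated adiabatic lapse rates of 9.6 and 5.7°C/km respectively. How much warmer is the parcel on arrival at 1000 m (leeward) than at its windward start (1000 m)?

+5.07°C

1000 → 2500 m (dry, 9.6°C/km): ΔT = -9.6 × 1.5 = -14.4°C → T = -7.9°C
2500 → 3800 m (saturated, 5.7°C/km): ΔT = -5.7 × 1.3 = -7.41°C → T = -15.31°C
3800 → 1000 m (dry descent, 9.6°C/km): ΔT = +9.6 × 2.8 = +26.88°C → T = 11.57°C
Net change vs windward start: 11.57 − 6.5 = +5.07°C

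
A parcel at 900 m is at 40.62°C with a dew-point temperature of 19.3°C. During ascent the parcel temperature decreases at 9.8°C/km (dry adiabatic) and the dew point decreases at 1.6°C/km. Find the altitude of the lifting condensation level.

T and T_d converge at 9.8 − 1.6 = 8.2°C per km
Height above start = (40.62 − 19.3) / 8.2 = 2.6 km
LCL altitude = 900 m + 2600 m = 3500 m

3500 m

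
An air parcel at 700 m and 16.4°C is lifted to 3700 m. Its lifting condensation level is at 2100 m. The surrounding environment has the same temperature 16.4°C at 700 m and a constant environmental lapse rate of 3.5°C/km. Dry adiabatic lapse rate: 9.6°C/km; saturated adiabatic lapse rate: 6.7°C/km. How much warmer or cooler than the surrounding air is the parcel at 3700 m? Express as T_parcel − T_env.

Parcel:
  700–2100 m, dry: Δz = 1.4 km ⇒ ΔT = -13.44°C; T = 2.96°C
  2100–3700 m, saturated: Δz = 1.6 km ⇒ ΔT = -10.72°C; T = -7.76°C
Environment:
  700–3700 m, environment: Δz = 3 km ⇒ ΔT = -10.5°C; T = 5.9°C
T_parcel − T_env = -7.76 − 5.9 = -13.66°C

-13.66°C (parcel cooler than environment)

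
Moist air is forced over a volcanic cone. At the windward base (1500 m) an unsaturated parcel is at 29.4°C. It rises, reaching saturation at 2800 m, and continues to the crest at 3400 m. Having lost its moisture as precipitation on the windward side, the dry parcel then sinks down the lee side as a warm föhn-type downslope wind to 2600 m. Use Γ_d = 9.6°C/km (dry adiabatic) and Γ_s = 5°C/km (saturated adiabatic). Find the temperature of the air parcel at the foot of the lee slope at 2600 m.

1500–2800 m, dry: Δz = 1.3 km ⇒ ΔT = -12.48°C; T = 16.92°C
2800–3400 m, saturated: Δz = 0.6 km ⇒ ΔT = -3°C; T = 13.92°C
3400–2600 m, dry descent: Δz = 0.8 km ⇒ ΔT = +7.68°C; T = 21.6°C

21.6°C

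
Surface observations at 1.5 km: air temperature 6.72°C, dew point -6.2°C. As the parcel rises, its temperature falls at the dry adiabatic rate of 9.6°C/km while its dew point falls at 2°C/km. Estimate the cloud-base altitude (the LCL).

3.2 km

T and T_d converge at 9.6 − 2 = 7.6°C per km
Height above start = (6.72 − (-6.2)) / 7.6 = 1.7 km
LCL altitude = 1500 m + 1700 m = 3200 m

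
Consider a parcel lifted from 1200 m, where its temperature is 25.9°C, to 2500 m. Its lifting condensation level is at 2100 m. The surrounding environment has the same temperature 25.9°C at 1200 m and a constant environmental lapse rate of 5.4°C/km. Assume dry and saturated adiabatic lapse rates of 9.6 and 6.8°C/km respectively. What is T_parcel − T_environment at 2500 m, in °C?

Parcel:
  Dry to 2100 m: -9.6 × 0.9 km = -8.64°C, so T = 17.26°C.
  Saturated to 2500 m: -6.8 × 0.4 km = -2.72°C, so T = 14.54°C.
Environment:
  Environment to 2500 m: -5.4 × 1.3 km = -7.02°C, so T = 18.88°C.
T_parcel − T_env = 14.54 − 18.88 = -4.34°C

-4.34°C (parcel cooler than environment)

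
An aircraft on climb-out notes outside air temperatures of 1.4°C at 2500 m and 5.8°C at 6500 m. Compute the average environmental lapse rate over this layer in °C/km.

Γ = −ΔT/Δz = (1.4 − 5.8) / (6500 − 2500) m
  = -4.4°C / 4 km = -1.1°C/km

-1.1°C/km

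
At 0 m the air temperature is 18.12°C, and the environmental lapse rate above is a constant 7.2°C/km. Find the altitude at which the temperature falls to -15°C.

Height above start = (18.12 − (-15)) / 7.2 = 4.6 km
Altitude = 0 m + 4600 m = 4600 m

4600 m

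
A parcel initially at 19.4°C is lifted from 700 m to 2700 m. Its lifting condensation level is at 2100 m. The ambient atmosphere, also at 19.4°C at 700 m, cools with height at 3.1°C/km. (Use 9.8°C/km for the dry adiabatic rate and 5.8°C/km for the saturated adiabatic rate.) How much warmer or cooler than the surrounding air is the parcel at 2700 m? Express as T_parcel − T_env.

-11°C (parcel cooler than environment)

Parcel:
  From 700 m to 2100 m (dry): cools by 9.8 × 1.4 = 13.72°C, giving 5.68°C.
  From 2100 m to 2700 m (saturated): cools by 5.8 × 0.6 = 3.48°C, giving 2.2°C.
Environment:
  From 700 m to 2700 m (environment): cools by 3.1 × 2 = 6.2°C, giving 13.2°C.
T_parcel − T_env = 2.2 − 13.2 = -11°C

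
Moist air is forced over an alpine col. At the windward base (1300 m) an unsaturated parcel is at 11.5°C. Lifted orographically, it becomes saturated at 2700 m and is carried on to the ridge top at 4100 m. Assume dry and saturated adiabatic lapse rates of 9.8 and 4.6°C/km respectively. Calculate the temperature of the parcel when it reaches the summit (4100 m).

-8.66°C

Dry to 2700 m: -9.8 × 1.4 km = -13.72°C, so T = -2.22°C.
Saturated to 4100 m: -4.6 × 1.4 km = -6.44°C, so T = -8.66°C.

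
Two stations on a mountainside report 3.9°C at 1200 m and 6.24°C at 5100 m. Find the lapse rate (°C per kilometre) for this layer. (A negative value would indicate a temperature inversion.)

-0.6°C/km

Γ = −ΔT/Δz = (3.9 − 6.24) / (5100 − 1200) m
  = -2.34°C / 3.9 km = -0.6°C/km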